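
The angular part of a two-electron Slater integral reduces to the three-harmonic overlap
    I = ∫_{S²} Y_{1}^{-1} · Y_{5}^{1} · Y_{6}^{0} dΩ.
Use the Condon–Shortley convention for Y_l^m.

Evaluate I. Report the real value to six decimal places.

m-sum 0 ✓  L=12 even ✓  4≤6≤6 ✓
Π(2lᵢ+1) = 3×11×13 = 429
triangle coeff Δ(1,5,6) = 1/858
Σ_t [0,0]: t=0:+1/14400 = 1/14400
(3j)²=6/143 [(1 5 6; 0 0 0)], sign=+1
Σ_t [0,0]: t=0:+1/34560 = 1/34560
(3j)²=5/286 [(1 5 6; -1 1 0)], sign=+1
⇒ 4πI² = 45/143
I = (+1)√(45/143/(4π)) = 0.15824621

0.158246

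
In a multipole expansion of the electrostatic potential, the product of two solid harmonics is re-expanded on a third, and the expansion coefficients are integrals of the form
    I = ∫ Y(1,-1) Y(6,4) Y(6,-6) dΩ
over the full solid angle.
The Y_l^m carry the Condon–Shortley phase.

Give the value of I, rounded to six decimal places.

m-sum = -1 + 4 − 6 = -3 ≠ 0 ⇒ I = 0

0.000000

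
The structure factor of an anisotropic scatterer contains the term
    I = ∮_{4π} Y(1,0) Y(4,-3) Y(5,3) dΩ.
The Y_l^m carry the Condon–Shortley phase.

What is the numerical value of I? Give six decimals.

Checks pass: Σm=0; 10 even; l₃=5∈[3,5].
(2·1+1)(2·4+1)(2·5+1) = 297
Δ: 0! 2! 8! / 11! → 1/495
sum: t=0:+1/576 = 1/576
3j²(1 4 5; 0 0 0) = Δ·Π!·Σ² = 5/99  (sign -1)
sum: t=0:+1/5040 = 1/5040
3j²(1 4 5; 0 -3 3) = Δ·Π!·Σ² = 16/495  (sign +1)
combine: 4πI² = 297·5/99·16/495 = 16/33
take √, sign -1: I = -0.19642560

-0.196426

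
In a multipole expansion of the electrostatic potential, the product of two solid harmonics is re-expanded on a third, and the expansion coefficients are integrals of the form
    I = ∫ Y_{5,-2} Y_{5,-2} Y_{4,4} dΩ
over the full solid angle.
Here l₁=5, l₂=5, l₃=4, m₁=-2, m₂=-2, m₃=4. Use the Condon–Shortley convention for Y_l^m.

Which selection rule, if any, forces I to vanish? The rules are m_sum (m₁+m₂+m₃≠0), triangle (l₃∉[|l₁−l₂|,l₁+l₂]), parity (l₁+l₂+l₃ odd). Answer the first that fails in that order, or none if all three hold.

none

m₁+m₂+m₃ = -2 − 2 + 4 = 0  ✓
triangle: |5−5|=0 ≤ l₃=4 ≤ 5+5=10  ✓
parity: l₁+l₂+l₃ = 14 is even  ✓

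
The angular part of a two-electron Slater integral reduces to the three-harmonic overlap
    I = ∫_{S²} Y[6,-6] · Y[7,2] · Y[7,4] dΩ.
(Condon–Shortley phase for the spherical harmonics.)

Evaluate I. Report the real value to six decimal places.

m-sum 0 ✓  L=20 even ✓  1≤7≤13 ✓
Π(2lᵢ+1) = 13×15×15 = 2925
triangle coeff Δ(6,7,7) = 1/2444321880
Σ_t [0,6]: t=0:+1/2612736000 t=1:−1/20736000 t=2:+1/1658880 t=3:−1/746496 t=4:+1/1658880 t=5:−1/20736000 t=6:+1/2612736000 = -1/4354560
(3j)²=1000/138567 [(6 7 7; 0 0 0)], sign=+1
Σ_t [6,6]: t=6:+1/373248000 = 1/373248000
(3j)²=308/20995 [(6 7 7; -6 2 4)], sign=-1
⇒ 4πI² = 420000/1356277
I = (-1)√(420000/1356277/(4π)) = -0.15698043

-0.156980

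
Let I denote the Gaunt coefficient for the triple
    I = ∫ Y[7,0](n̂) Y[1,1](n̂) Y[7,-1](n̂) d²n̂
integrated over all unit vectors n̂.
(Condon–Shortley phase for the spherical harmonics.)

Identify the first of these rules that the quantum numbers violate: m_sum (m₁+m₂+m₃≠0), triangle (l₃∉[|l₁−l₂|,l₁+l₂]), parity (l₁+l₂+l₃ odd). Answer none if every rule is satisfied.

parity

Σmᵢ = 0  ✓
l₃∈[|l₁−l₂|,l₁+l₂]=[6,8], have l₃=7  ✓
Σlᵢ = 15 ⇒ odd  ✗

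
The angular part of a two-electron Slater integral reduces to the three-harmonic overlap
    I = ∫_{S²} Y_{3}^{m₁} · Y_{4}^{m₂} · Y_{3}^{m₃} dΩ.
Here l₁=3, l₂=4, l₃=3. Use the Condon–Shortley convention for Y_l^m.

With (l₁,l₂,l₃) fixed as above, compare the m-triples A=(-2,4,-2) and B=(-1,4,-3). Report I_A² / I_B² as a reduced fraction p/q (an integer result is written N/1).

l's match ⇒ only the (l;m) 3-j factors differ between A and B.
A: triangle coeff Δ(3,4,3) = 1/34650; Σ_t [4,4]: t=4:+1/576 = 1/576; (3j)²=5/99 [(3 4 3; -2 4 -2)], sign=-1
B: triangle coeff Δ(3,4,3) = 1/34650; Σ_t [4,4]: t=4:+1/1152 = 1/1152; (3j)²=1/33 [(3 4 3; -1 4 -3)], sign=+1
I_A²/I_B² = (5/99)/(1/33) = 5/3

5/3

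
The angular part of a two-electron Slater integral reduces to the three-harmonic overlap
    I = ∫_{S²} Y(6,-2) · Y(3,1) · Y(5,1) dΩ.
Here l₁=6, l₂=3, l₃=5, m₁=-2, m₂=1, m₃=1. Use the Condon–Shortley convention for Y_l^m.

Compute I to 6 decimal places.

Rules hold: Σm=0, L=14 even, 3≤5≤9.
N = 13·7·11 = 1001
Δ = 4!·8!·2!/15! = 1/675675
Racah Σ t=1..3: t=1:−1/8640 t=2:+1/2304 t=3:−1/8640 = 7/34560
⇒ 3j(6 3 5; 0 0 0)² = 7/429, sgn -1
Racah Σ t=2..4: t=2:+1/11520 t=3:−1/4320 t=4:+1/27648 = -1/9216
⇒ 3j(6 3 5; -2 1 1)² = 2/143, sgn -1
4πI² = N·(3j₀)²·(3jₘ)² = 98/429
I = +1·√(0.228438/4π) = 0.13482780

0.134828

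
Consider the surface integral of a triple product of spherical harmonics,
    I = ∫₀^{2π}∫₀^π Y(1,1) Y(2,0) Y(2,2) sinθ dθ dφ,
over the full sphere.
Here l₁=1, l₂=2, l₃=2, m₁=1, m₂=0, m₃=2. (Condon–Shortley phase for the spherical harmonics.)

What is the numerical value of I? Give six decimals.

0.000000

m-sum = 1 + 0 + 2 = 3 ≠ 0 ⇒ I = 0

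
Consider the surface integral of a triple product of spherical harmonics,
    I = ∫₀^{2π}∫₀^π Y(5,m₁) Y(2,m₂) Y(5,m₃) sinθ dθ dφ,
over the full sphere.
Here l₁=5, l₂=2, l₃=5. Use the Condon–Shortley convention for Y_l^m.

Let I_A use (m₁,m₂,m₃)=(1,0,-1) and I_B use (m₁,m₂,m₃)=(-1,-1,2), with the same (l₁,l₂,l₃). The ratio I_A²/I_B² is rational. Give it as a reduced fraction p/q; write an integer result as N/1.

l's match ⇒ only the (l;m) 3-j factors differ between A and B.
A: triangle coeff Δ(5,2,5) = 1/38610; Σ_t [0,2]: t=0:+1/2304 t=1:−1/720 t=2:+1/5760 = -1/1280; (3j)²=27/1430 [(5 2 5; 1 0 -1)], sign=-1
B: triangle coeff Δ(5,2,5) = 1/38610; Σ_t [0,1]: t=0:+1/2880 t=1:−1/1440 = -1/2880; (3j)²=7/715 [(5 2 5; -1 -1 2)], sign=+1
I_A²/I_B² = (27/1430)/(7/715) = 27/14

27/14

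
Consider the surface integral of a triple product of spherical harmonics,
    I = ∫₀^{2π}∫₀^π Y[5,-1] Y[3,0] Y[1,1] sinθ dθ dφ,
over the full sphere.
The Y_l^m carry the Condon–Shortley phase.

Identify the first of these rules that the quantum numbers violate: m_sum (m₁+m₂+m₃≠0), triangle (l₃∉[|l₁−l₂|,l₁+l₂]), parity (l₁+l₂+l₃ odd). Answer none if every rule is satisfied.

triangle

azimuthal sum: -1 + 0 + 1 = 0  ✓
2 ≤ 1 ≤ 8 (triangle on l)  ✗
L = 5 + 3 + 1 = 9 (odd)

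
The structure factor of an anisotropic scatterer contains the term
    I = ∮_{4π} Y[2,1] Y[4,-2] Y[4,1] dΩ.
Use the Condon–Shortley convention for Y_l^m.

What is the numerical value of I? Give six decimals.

0.127700

Checks pass: Σm=0; 10 even; l₃=4∈[2,6].
(2·2+1)(2·4+1)(2·4+1) = 405
Δ: 2! 2! 6! / 11! → 1/13860
sum: t=0:+1/192 t=1:−1/36 t=2:+1/192 = -5/288
3j²(2 4 4; 0 0 0) = Δ·Π!·Σ² = 20/693  (sign -1)
sum: t=0:+1/96 t=1:−1/240 = 1/160
3j²(2 4 4; 1 -2 1) = Δ·Π!·Σ² = 27/1540  (sign -1)
combine: 4πI² = 405·20/693·27/1540 = 1215/5929
take √, sign +1: I = 0.12770047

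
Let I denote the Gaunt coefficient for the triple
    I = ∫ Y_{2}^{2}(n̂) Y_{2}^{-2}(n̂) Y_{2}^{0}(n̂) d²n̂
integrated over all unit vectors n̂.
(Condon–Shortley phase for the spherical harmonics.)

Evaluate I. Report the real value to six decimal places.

-0.180224

m-sum 0 ✓  L=6 even ✓  0≤2≤4 ✓
Π(2lᵢ+1) = 5×5×5 = 125
triangle coeff Δ(2,2,2) = 1/630
Σ_t [0,2]: t=0:+1/8 t=1:−1/1 t=2:+1/8 = -3/4
(3j)²=2/35 [(2 2 2; 0 0 0)], sign=-1
Σ_t [0,0]: t=0:+1/8 = 1/8
(3j)²=2/35 [(2 2 2; 2 -2 0)], sign=+1
⇒ 4πI² = 20/49
I = (-1)√(20/49/(4π)) = -0.18022375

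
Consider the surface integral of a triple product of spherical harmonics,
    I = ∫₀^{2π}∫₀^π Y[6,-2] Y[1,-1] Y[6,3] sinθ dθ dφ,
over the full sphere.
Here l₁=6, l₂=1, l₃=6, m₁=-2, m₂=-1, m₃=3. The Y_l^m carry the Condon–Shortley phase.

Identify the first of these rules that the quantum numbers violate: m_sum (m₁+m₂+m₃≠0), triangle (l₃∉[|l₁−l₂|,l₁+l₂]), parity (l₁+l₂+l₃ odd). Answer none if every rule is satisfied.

m₁+m₂+m₃ = -2 − 1 + 3 = 0  ✓
triangle: |6−1|=5 ≤ l₃=6 ≤ 6+1=7  ✓
parity: l₁+l₂+l₃ = 13 is odd  ✗

parity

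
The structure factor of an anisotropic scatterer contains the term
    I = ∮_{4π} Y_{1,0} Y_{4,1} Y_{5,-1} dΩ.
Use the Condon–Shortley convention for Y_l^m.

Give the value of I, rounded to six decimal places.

-0.240571

m-sum 0 ✓  L=10 even ✓  3≤5≤5 ✓
Π(2lᵢ+1) = 3×9×11 = 297
triangle coeff Δ(1,4,5) = 1/495
Σ_t [0,0]: t=0:+1/576 = 1/576
(3j)²=5/99 [(1 4 5; 0 0 0)], sign=-1
Σ_t [0,0]: t=0:+1/720 = 1/720
(3j)²=8/165 [(1 4 5; 0 1 -1)], sign=+1
⇒ 4πI² = 8/11
I = (-1)√(8/11/(4π)) = -0.24057125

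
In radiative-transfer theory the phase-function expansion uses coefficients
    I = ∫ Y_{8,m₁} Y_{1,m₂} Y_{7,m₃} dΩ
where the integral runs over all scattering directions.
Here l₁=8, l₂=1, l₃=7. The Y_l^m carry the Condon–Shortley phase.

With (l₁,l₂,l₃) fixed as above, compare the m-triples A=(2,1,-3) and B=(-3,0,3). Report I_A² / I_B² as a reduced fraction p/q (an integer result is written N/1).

Shared (l₁,l₂,l₃)=(8,1,7): N and (l;000)² cancel in I_A²/I_B².
A: Δ = 2!·14!·0!/17! = 1/2040; Racah Σ t=2..2: t=2:+1/174182400 = 1/174182400; ⇒ 3j(8 1 7; 2 1 -3)² = 1/136, sgn +1
B: Δ = 2!·14!·0!/17! = 1/2040; Racah Σ t=1..1: t=1:−1/87091200 = -1/87091200; ⇒ 3j(8 1 7; -3 0 3)² = 11/408, sgn -1
I_A²/I_B² = (1/136)/(11/408) = 3/11

3/11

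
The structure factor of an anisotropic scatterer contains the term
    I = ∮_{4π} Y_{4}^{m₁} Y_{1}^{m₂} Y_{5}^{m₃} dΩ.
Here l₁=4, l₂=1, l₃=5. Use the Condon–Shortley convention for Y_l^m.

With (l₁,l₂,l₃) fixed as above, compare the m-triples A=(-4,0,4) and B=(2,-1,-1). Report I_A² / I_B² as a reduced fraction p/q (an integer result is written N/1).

3/2

l's match ⇒ only the (l;m) 3-j factors differ between A and B.
A: triangle coeff Δ(4,1,5) = 1/495; Σ_t [0,0]: t=0:+1/40320 = 1/40320; (3j)²=1/55 [(4 1 5; -4 0 4)], sign=-1
B: triangle coeff Δ(4,1,5) = 1/495; Σ_t [0,0]: t=0:+1/2880 = 1/2880; (3j)²=2/165 [(4 1 5; 2 -1 -1)], sign=+1
I_A²/I_B² = (1/55)/(2/165) = 3/2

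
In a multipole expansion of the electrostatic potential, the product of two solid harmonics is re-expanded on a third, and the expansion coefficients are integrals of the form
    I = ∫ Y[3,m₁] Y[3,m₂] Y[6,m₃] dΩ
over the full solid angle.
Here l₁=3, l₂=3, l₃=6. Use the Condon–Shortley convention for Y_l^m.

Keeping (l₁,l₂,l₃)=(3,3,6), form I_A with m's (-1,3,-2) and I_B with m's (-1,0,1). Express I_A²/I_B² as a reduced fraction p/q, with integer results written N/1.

2/25

Shared (l₁,l₂,l₃)=(3,3,6): N and (l;000)² cancel in I_A²/I_B².
A: Δ = 0!·6!·6!/13! = 1/12012; Racah Σ t=0..0: t=0:+1/34560 = 1/34560; ⇒ 3j(3 3 6; -1 3 -2)² = 1/429, sgn +1
B: Δ = 0!·6!·6!/13! = 1/12012; Racah Σ t=0..0: t=0:+1/1728 = 1/1728; ⇒ 3j(3 3 6; -1 0 1)² = 25/858, sgn -1
I_A²/I_B² = (1/429)/(25/858) = 2/25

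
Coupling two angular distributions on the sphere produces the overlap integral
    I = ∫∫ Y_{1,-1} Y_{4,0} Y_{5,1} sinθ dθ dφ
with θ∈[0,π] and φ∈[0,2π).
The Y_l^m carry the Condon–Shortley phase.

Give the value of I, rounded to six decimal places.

Checks pass: Σm=0; 10 even; l₃=5∈[3,5].
(2·1+1)(2·4+1)(2·5+1) = 297
Δ: 0! 2! 8! / 11! → 1/495
sum: t=0:+1/576 = 1/576
3j²(1 4 5; 0 0 0) = Δ·Π!·Σ² = 5/99  (sign -1)
sum: t=0:+1/1152 = 1/1152
3j²(1 4 5; -1 0 1) = Δ·Π!·Σ² = 1/33  (sign +1)
combine: 4πI² = 297·5/99·1/33 = 5/11
take √, sign -1: I = -0.19018827

-0.190188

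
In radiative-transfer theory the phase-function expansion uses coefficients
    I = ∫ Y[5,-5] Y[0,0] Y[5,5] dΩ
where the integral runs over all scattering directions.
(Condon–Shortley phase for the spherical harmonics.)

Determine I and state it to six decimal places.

Checks pass: Σm=0; 10 even; l₃=5∈[5,5].
(2·5+1)(2·0+1)(2·5+1) = 121
Δ: 0! 10! 0! / 11! → 1/11
sum: t=0:+1/14400 = 1/14400
3j²(5 0 5; 0 0 0) = Δ·Π!·Σ² = 1/11  (sign -1)
sum: t=0:+1/3628800 = 1/3628800
3j²(5 0 5; -5 0 5) = Δ·Π!·Σ² = 1/11  (sign +1)
combine: 4πI² = 121·1/11·1/11 = 1/1
take √, sign -1: I = -0.28209479

-0.282095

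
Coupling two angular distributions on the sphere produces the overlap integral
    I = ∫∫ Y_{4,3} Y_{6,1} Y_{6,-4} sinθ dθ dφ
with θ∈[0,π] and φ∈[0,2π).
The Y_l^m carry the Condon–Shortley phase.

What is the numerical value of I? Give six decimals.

Checks pass: Σm=0; 16 even; l₃=6∈[2,10].
(2·4+1)(2·6+1)(2·6+1) = 1521
Δ: 4! 4! 8! / 17! → 1/15315300
sum: t=0:+1/829440 t=1:−1/25920 t=2:+1/9216 t=3:−1/25920 t=4:+1/829440 = 7/207360
3j²(4 6 6; 0 0 0) = Δ·Π!·Σ² = 28/2431  (sign +1)
sum: t=0:+1/725760 t=1:−1/207360 = -1/290304
3j²(4 6 6; 3 1 -4) = Δ·Π!·Σ² = 125/7293  (sign -1)
combine: 4πI² = 1521·28/2431·125/7293 = 10500/34969
take √, sign -1: I = -0.15457815

-0.154578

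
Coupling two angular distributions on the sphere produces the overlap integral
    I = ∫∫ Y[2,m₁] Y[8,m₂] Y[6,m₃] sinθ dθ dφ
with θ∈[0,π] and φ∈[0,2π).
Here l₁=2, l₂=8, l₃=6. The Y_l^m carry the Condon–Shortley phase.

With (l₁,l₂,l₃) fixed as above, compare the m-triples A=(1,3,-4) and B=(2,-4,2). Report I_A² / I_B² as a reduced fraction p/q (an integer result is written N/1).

2/9

Same 2,8,6: normalisation and zero-m 3j drop out of the ratio.
A: Δ: 4! 0! 12! / 17! → 1/30940; sum: t=1:−1/43545600 = -1/43545600; 3j²(2 8 6; 1 3 -4) = Δ·Π!·Σ² = 11/3094  (sign -1)
B: Δ: 4! 0! 12! / 17! → 1/30940; sum: t=0:+1/23224320 = 1/23224320; 3j²(2 8 6; 2 -4 2) = Δ·Π!·Σ² = 99/6188  (sign +1)
I_A²/I_B² = (11/3094)/(99/6188) = 2/9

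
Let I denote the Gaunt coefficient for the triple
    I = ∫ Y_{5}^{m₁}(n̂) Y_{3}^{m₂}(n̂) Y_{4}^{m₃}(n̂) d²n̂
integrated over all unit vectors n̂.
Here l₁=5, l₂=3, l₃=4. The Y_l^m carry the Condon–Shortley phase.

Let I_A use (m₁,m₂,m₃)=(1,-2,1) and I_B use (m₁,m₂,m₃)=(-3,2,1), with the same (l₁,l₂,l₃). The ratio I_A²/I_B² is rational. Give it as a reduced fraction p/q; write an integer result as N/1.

l's match ⇒ only the (l;m) 3-j factors differ between A and B.
A: triangle coeff Δ(5,3,4) = 1/180180; Σ_t [0,1]: t=0:+1/1152 t=1:−1/432 = -5/3456; (3j)²=625/36036 [(5 3 4; 1 -2 1)], sign=+1
B: triangle coeff Δ(5,3,4) = 1/180180; Σ_t [3,4]: t=3:−1/1440 t=4:+1/1152 = 1/5760; (3j)²=1/858 [(5 3 4; -3 2 1)], sign=-1
I_A²/I_B² = (625/36036)/(1/858) = 625/42

625/42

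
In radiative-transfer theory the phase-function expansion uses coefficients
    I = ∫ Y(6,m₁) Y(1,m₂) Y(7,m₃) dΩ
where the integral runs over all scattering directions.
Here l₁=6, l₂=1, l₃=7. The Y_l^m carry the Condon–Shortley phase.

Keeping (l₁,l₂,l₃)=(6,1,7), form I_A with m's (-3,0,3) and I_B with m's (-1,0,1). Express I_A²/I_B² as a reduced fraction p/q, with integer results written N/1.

5/6

Shared (l₁,l₂,l₃)=(6,1,7): N and (l;000)² cancel in I_A²/I_B².
A: Δ = 0!·12!·2!/15! = 1/1365; Racah Σ t=0..0: t=0:+1/2177280 = 1/2177280; ⇒ 3j(6 1 7; -3 0 3)² = 8/273, sgn +1
B: Δ = 0!·12!·2!/15! = 1/1365; Racah Σ t=0..0: t=0:+1/604800 = 1/604800; ⇒ 3j(6 1 7; -1 0 1)² = 16/455, sgn +1
I_A²/I_B² = (8/273)/(16/455) = 5/6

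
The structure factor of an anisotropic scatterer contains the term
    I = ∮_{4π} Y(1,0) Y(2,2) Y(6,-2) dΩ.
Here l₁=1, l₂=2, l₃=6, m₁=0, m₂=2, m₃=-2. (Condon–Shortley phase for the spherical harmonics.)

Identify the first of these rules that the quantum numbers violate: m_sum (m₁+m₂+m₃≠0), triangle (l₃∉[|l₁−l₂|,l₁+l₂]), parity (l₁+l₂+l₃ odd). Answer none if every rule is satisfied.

triangle

m₁+m₂+m₃ = 0 + 2 − 2 = 0  ✓
triangle: |1−2|=1 ≤ l₃=6 ≤ 1+2=3  ✗
parity: l₁+l₂+l₃ = 9 is odd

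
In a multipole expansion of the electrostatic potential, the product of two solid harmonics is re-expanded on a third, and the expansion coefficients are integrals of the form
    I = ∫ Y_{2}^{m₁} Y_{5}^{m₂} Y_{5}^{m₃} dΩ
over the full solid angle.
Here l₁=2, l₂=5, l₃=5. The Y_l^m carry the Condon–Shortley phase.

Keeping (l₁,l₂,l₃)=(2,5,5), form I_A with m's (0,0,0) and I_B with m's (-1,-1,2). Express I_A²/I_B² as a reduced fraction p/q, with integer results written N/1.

l's match ⇒ only the (l;m) 3-j factors differ between A and B.
A: triangle coeff Δ(2,5,5) = 1/38610; Σ_t [0,2]: t=0:+1/2880 t=1:−1/576 t=2:+1/2880 = -1/960; (3j)²=10/429 [(2 5 5; 0 0 0)], sign=+1
B: triangle coeff Δ(2,5,5) = 1/38610; Σ_t [1,2]: t=1:−1/1440 t=2:+1/2880 = -1/2880; (3j)²=7/715 [(2 5 5; -1 -1 2)], sign=+1
I_A²/I_B² = (10/429)/(7/715) = 50/21

50/21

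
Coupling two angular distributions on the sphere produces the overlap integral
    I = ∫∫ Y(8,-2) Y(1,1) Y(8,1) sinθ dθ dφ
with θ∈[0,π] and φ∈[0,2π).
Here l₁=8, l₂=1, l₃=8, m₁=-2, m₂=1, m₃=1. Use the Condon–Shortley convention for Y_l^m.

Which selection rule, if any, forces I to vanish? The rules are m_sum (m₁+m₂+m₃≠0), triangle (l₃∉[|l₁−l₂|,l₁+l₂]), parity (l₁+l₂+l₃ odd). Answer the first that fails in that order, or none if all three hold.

azimuthal sum: -2 + 1 + 1 = 0  ✓
7 ≤ 8 ≤ 9 (triangle on l)  ✓
L = 8 + 1 + 8 = 17 (odd)  ✗

parity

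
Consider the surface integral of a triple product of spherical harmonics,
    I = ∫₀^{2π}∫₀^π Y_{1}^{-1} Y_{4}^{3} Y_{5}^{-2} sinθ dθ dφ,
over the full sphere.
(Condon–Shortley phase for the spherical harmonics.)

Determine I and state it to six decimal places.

0.085055

m-sum 0 ✓  L=10 even ✓  3≤5≤5 ✓
Π(2lᵢ+1) = 3×9×11 = 297
triangle coeff Δ(1,4,5) = 1/495
Σ_t [0,0]: t=0:+1/576 = 1/576
(3j)²=5/99 [(1 4 5; 0 0 0)], sign=-1
Σ_t [0,0]: t=0:+1/10080 = 1/10080
(3j)²=1/165 [(1 4 5; -1 3 -2)], sign=-1
⇒ 4πI² = 1/11
I = (+1)√(1/11/(4π)) = 0.08505478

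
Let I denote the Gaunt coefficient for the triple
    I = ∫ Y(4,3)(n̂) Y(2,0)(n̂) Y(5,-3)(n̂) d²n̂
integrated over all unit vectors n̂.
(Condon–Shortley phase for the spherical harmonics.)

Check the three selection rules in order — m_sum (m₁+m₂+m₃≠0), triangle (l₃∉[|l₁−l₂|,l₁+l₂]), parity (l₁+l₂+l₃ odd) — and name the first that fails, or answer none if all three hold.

azimuthal sum: 3 + 0 − 3 = 0  ✓
2 ≤ 5 ≤ 6 (triangle on l)  ✓
L = 4 + 2 + 5 = 11 (odd)  ✗

parity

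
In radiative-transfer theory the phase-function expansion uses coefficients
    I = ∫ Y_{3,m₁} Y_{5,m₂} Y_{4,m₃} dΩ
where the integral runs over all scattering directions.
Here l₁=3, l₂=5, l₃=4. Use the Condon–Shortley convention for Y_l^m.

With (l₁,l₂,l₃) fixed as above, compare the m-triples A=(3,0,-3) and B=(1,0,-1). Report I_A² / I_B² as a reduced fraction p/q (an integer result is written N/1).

105/1

Same 3,5,4: normalisation and zero-m 3j drop out of the ratio.
A: Δ: 4! 2! 6! / 13! → 1/180180; sum: t=0:+1/5760 = 1/5760; 3j²(3 5 4; 3 0 -3) = Δ·Π!·Σ² = 5/572  (sign -1)
B: Δ: 4! 2! 6! / 13! → 1/180180; sum: t=0:+1/5760 t=1:−1/288 t=2:+1/288 = 1/5760; 3j²(3 5 4; 1 0 -1) = Δ·Π!·Σ² = 1/12012  (sign -1)
I_A²/I_B² = (5/572)/(1/12012) = 105/1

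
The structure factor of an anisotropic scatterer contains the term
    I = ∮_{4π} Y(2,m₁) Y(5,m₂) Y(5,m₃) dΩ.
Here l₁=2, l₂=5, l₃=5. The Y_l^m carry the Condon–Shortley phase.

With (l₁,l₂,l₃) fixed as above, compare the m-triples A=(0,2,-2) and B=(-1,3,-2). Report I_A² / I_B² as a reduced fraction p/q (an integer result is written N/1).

Same 2,5,5: normalisation and zero-m 3j drop out of the ratio.
A: Δ: 2! 2! 8! / 13! → 1/38610; sum: t=0:+1/20160 t=1:−1/1440 t=2:+1/2880 = -1/3360; 3j²(2 5 5; 0 2 -2) = Δ·Π!·Σ² = 6/715  (sign +1)
B: Δ: 2! 2! 8! / 13! → 1/38610; sum: t=1:−1/10080 t=2:+1/2880 = 1/4032; 3j²(2 5 5; -1 3 -2) = Δ·Π!·Σ² = 10/429  (sign -1)
I_A²/I_B² = (6/715)/(10/429) = 9/25

9/25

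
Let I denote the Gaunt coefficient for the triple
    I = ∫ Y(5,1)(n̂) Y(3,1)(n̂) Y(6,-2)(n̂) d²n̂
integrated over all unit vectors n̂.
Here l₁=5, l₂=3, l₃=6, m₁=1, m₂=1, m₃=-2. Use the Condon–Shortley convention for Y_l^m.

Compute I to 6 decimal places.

0.134828

Checks pass: Σm=0; 14 even; l₃=6∈[2,8].
(2·5+1)(2·3+1)(2·6+1) = 1001
Δ: 2! 8! 4! / 15! → 1/675675
sum: t=0:+1/8640 t=1:−1/2304 t=2:+1/8640 = -7/34560
3j²(5 3 6; 0 0 0) = Δ·Π!·Σ² = 7/429  (sign -1)
sum: t=0:+1/27648 t=1:−1/4320 t=2:+1/11520 = -1/9216
3j²(5 3 6; 1 1 -2) = Δ·Π!·Σ² = 2/143  (sign -1)
combine: 4πI² = 1001·7/429·2/143 = 98/429
take √, sign +1: I = 0.13482780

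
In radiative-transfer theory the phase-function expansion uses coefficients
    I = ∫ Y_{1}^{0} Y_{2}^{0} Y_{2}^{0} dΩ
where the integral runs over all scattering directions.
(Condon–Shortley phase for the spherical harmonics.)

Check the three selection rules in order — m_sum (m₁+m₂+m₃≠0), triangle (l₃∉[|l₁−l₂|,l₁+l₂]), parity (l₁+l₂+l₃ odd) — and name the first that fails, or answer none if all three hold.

Σmᵢ = 0  ✓
l₃∈[|l₁−l₂|,l₁+l₂]=[1,3], have l₃=2  ✓
Σlᵢ = 5 ⇒ odd  ✗

parity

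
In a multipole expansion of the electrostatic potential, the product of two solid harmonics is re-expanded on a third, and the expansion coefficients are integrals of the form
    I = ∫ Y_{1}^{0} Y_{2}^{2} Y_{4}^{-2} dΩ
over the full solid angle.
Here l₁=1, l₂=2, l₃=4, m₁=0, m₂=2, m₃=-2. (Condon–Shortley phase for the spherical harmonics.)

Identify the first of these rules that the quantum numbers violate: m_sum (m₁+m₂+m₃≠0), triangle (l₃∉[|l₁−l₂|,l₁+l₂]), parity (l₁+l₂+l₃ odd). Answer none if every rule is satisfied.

azimuthal sum: 0 + 2 − 2 = 0  ✓
1 ≤ 4 ≤ 3 (triangle on l)  ✗
L = 1 + 2 + 4 = 7 (odd)

triangle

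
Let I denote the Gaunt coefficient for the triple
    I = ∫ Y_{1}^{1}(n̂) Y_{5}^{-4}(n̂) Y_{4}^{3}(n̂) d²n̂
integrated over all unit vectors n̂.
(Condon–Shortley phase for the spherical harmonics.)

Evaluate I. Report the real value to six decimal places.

0.294638

Rules hold: Σm=0, L=10 even, 4≤4≤6.
N = 3·11·9 = 297
Δ = 2!·0!·8!/11! = 1/495
Racah Σ t=1..1: t=1:−1/576 = -1/576
⇒ 3j(1 5 4; 0 0 0)² = 5/99, sgn -1
Racah Σ t=0..0: t=0:+1/10080 = 1/10080
⇒ 3j(1 5 4; 1 -4 3)² = 4/55, sgn -1
4πI² = N·(3j₀)²·(3jₘ)² = 12/11
I = +1·√(1.09091/4π) = 0.29463840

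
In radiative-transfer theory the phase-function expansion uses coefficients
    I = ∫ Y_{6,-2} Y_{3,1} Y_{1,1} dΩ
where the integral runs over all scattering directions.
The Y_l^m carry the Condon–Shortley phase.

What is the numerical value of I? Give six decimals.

0.000000

triangle: need 3≤l₃≤9, have 1; I=0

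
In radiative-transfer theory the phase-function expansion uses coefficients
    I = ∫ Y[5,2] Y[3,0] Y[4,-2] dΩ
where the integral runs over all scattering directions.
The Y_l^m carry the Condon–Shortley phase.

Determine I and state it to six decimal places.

Checks pass: Σm=0; 12 even; l₃=4∈[2,8].
(2·5+1)(2·3+1)(2·4+1) = 693
Δ: 4! 6! 2! / 13! → 1/180180
sum: t=1:−1/576 t=2:+1/144 t=3:−1/576 = 1/288
3j²(5 3 4; 0 0 0) = Δ·Π!·Σ² = 20/1001  (sign +1)
sum: t=1:−1/576 t=2:+1/480 t=3:−1/8640 = 1/4320
3j²(5 3 4; 2 0 -2) = Δ·Π!·Σ² = 1/2145  (sign +1)
combine: 4πI² = 693·20/1001·1/2145 = 12/1859
take √, sign +1: I = 0.02266449

0.022664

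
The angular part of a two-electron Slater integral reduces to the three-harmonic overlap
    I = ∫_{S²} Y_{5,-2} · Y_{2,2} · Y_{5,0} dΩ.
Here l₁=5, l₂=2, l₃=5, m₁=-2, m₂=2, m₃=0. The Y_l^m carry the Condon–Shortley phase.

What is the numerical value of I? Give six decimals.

-0.191372

Rules hold: Σm=0, L=12 even, 3≤5≤7.
N = 11·5·11 = 605
Δ = 2!·8!·2!/13! = 1/38610
Racah Σ t=0..2: t=0:+1/2880 t=1:−1/576 t=2:+1/2880 = -1/960
⇒ 3j(5 2 5; 0 0 0)² = 10/429, sgn +1
Racah Σ t=2..2: t=2:+1/2880 = 1/2880
⇒ 3j(5 2 5; -2 2 0)² = 14/429, sgn -1
4πI² = N·(3j₀)²·(3jₘ)² = 700/1521
I = -1·√(0.460224/4π) = -0.19137248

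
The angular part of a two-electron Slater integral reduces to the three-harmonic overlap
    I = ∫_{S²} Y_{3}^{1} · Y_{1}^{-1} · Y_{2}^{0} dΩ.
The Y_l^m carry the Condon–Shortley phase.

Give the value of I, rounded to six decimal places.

Checks pass: Σm=0; 6 even; l₃=2∈[2,4].
(2·3+1)(2·1+1)(2·2+1) = 105
Δ: 2! 4! 0! / 7! → 1/105
sum: t=1:−1/4 = -1/4
3j²(3 1 2; 0 0 0) = Δ·Π!·Σ² = 3/35  (sign -1)
sum: t=0:+1/8 = 1/8
3j²(3 1 2; 1 -1 0) = Δ·Π!·Σ² = 2/35  (sign +1)
combine: 4πI² = 105·3/35·2/35 = 18/35
take √, sign -1: I = -0.20230066

-0.202301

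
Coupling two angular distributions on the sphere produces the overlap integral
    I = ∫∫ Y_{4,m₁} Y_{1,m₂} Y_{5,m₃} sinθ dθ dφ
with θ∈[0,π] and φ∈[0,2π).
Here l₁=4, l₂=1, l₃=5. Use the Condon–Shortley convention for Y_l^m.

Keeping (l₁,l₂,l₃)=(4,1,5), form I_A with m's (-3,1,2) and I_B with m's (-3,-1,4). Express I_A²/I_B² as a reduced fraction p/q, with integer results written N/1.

l's match ⇒ only the (l;m) 3-j factors differ between A and B.
A: triangle coeff Δ(4,1,5) = 1/495; Σ_t [0,0]: t=0:+1/10080 = 1/10080; (3j)²=1/165 [(4 1 5; -3 1 2)], sign=-1
B: triangle coeff Δ(4,1,5) = 1/495; Σ_t [0,0]: t=0:+1/10080 = 1/10080; (3j)²=4/55 [(4 1 5; -3 -1 4)], sign=-1
I_A²/I_B² = (1/165)/(4/55) = 1/12

1/12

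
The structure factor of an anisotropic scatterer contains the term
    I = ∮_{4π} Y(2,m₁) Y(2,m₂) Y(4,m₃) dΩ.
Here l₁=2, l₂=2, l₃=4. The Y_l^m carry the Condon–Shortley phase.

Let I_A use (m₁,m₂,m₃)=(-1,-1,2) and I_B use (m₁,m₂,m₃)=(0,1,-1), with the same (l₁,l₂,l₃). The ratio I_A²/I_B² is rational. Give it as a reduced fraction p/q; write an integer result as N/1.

l's match ⇒ only the (l;m) 3-j factors differ between A and B.
A: triangle coeff Δ(2,2,4) = 1/630; Σ_t [0,0]: t=0:+1/36 = 1/36; (3j)²=4/63 [(2 2 4; -1 -1 2)], sign=+1
B: triangle coeff Δ(2,2,4) = 1/630; Σ_t [0,0]: t=0:+1/24 = 1/24; (3j)²=1/21 [(2 2 4; 0 1 -1)], sign=-1
I_A²/I_B² = (4/63)/(1/21) = 4/3

4/3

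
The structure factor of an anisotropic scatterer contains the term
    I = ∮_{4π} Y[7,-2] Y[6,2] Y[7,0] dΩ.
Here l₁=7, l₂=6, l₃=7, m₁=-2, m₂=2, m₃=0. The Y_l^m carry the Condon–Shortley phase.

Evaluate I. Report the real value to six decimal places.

-0.073859

Checks pass: Σm=0; 20 even; l₃=7∈[1,13].
(2·7+1)(2·6+1)(2·7+1) = 2925
Δ: 6! 8! 6! / 21! → 1/2444321880
sum: t=0:+1/2612736000 t=1:−1/20736000 t=2:+1/1658880 t=3:−1/746496 t=4:+1/1658880 t=5:−1/20736000 t=6:+1/2612736000 = -1/4354560
3j²(7 6 7; 0 0 0) = Δ·Π!·Σ² = 1000/138567  (sign +1)
sum: t=2:+1/174182400 t=3:−1/6220800 t=4:+1/1658880 t=5:−1/2488320 t=6:+1/24883200 = 1/11612160
3j²(7 6 7; -2 2 0) = Δ·Π!·Σ² = 150/46189  (sign -1)
combine: 4πI² = 2925·1000/138567·150/46189 = 11250000/164109517
take √, sign -1: I = -0.07385917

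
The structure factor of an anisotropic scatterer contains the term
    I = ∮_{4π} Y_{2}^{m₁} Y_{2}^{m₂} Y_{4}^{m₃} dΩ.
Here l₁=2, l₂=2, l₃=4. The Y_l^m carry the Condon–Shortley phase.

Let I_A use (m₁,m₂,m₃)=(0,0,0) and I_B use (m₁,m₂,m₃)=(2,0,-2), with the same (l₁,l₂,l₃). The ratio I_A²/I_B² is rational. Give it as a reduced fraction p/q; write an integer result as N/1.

Same 2,2,4: normalisation and zero-m 3j drop out of the ratio.
A: Δ: 0! 4! 4! / 9! → 1/630; sum: t=0:+1/16 = 1/16; 3j²(2 2 4; 0 0 0) = Δ·Π!·Σ² = 2/35  (sign +1)
B: Δ: 0! 4! 4! / 9! → 1/630; sum: t=0:+1/96 = 1/96; 3j²(2 2 4; 2 0 -2) = Δ·Π!·Σ² = 1/42  (sign +1)
I_A²/I_B² = (2/35)/(1/42) = 12/5

12/5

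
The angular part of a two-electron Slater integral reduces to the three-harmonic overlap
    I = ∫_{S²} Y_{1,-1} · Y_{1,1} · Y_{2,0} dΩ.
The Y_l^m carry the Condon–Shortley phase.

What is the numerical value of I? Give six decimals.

m-sum 0 ✓  L=4 even ✓  0≤2≤2 ✓
Π(2lᵢ+1) = 3×3×5 = 45
triangle coeff Δ(1,1,2) = 1/30
Σ_t [0,0]: t=0:+1/1 = 1/1
(3j)²=2/15 [(1 1 2; 0 0 0)], sign=+1
Σ_t [0,0]: t=0:+1/4 = 1/4
(3j)²=1/30 [(1 1 2; -1 1 0)], sign=+1
⇒ 4πI² = 1/5
I = (+1)√(1/5/(4π)) = 0.12615663

0.126157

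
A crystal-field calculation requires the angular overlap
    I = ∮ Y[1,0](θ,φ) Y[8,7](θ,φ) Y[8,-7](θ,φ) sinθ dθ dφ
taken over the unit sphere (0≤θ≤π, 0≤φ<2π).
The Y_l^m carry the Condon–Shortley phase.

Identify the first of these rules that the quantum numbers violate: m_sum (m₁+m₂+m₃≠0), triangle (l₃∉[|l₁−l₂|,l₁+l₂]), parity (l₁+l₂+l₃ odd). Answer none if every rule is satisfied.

parity

m₁+m₂+m₃ = 0 + 7 − 7 = 0  ✓
triangle: |1−8|=7 ≤ l₃=8 ≤ 1+8=9  ✓
parity: l₁+l₂+l₃ = 17 is odd  ✗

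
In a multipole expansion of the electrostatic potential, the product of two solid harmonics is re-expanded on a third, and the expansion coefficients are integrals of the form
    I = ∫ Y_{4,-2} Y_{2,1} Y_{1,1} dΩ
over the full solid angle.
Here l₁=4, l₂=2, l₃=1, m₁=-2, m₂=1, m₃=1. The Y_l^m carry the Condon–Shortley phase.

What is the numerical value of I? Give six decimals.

0.000000

|4−2|≤1≤4+2 violated ⇒ I = 0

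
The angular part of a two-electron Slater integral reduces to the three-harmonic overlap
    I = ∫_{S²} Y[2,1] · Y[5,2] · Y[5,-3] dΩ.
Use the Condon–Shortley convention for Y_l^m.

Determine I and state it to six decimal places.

-0.161739

Checks pass: Σm=0; 12 even; l₃=5∈[3,7].
(2·2+1)(2·5+1)(2·5+1) = 605
Δ: 2! 2! 8! / 13! → 1/38610
sum: t=0:+1/2880 t=1:−1/576 t=2:+1/2880 = -1/960
3j²(2 5 5; 0 0 0) = Δ·Π!·Σ² = 10/429  (sign +1)
sum: t=0:+1/10080 t=1:−1/2880 = -1/4032
3j²(2 5 5; 1 2 -3) = Δ·Π!·Σ² = 10/429  (sign -1)
combine: 4πI² = 605·10/429·10/429 = 500/1521
take √, sign -1: I = -0.16173926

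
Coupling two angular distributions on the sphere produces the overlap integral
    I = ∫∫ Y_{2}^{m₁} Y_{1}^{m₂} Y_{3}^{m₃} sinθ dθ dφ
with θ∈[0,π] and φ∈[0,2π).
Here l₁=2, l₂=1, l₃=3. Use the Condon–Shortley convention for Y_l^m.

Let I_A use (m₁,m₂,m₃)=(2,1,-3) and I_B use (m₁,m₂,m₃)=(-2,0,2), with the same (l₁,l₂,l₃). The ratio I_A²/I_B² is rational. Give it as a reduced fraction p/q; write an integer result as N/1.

Same 2,1,3: normalisation and zero-m 3j drop out of the ratio.
A: Δ: 0! 4! 2! / 7! → 1/105; sum: t=0:+1/48 = 1/48; 3j²(2 1 3; 2 1 -3) = Δ·Π!·Σ² = 1/7  (sign +1)
B: Δ: 0! 4! 2! / 7! → 1/105; sum: t=0:+1/24 = 1/24; 3j²(2 1 3; -2 0 2) = Δ·Π!·Σ² = 1/21  (sign -1)
I_A²/I_B² = (1/7)/(1/21) = 3/1

3/1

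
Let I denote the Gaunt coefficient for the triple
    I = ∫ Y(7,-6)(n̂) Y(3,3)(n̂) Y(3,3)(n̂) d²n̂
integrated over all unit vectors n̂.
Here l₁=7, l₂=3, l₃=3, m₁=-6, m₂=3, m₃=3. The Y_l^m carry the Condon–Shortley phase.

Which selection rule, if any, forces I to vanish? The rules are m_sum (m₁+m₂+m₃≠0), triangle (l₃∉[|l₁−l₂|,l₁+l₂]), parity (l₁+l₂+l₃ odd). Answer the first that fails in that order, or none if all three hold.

triangle

Σmᵢ = 0  ✓
l₃∈[|l₁−l₂|,l₁+l₂]=[4,10], have l₃=3  ✗
Σlᵢ = 13 ⇒ odd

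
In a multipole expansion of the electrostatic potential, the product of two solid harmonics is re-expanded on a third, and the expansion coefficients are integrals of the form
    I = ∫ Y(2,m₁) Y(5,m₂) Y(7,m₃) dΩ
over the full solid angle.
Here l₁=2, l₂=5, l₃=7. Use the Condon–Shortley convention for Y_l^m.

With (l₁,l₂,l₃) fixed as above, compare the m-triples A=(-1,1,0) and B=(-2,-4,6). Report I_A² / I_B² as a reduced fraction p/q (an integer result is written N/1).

Shared (l₁,l₂,l₃)=(2,5,7): N and (l;000)² cancel in I_A²/I_B².
A: Δ = 0!·4!·10!/15! = 1/15015; Racah Σ t=0..0: t=0:+1/103680 = 1/103680; ⇒ 3j(2 5 7; -1 1 0)² = 7/429, sgn -1
B: Δ = 0!·4!·10!/15! = 1/15015; Racah Σ t=0..0: t=0:+1/8709120 = 1/8709120; ⇒ 3j(2 5 7; -2 -4 6)² = 1/21, sgn -1
I_A²/I_B² = (7/429)/(1/21) = 49/143

49/143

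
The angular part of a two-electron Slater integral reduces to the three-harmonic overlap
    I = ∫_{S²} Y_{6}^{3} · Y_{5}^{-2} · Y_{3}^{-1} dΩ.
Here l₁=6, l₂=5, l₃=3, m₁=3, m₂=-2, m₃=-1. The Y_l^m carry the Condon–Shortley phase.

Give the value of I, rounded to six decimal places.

Checks pass: Σm=0; 14 even; l₃=3∈[1,11].
(2·6+1)(2·5+1)(2·3+1) = 1001
Δ: 8! 4! 2! / 15! → 1/675675
sum: t=3:−1/8640 t=4:+1/2304 t=5:−1/8640 = 7/34560
3j²(6 5 3; 0 0 0) = Δ·Π!·Σ² = 7/429  (sign -1)
sum: t=1:−1/40320 t=2:+1/8640 t=3:−1/34560 = 1/16128
3j²(6 5 3; 3 -2 -1) = Δ·Π!·Σ² = 18/1001  (sign +1)
combine: 4πI² = 1001·7/429·18/1001 = 42/143
take √, sign -1: I = -0.15288036

-0.152880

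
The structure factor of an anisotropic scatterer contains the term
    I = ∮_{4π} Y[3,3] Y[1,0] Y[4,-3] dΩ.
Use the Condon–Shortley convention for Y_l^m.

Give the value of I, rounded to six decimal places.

m-sum 0 ✓  L=8 even ✓  2≤4≤4 ✓
Π(2lᵢ+1) = 7×3×9 = 189
triangle coeff Δ(3,1,4) = 1/252
Σ_t [0,0]: t=0:+1/36 = 1/36
(3j)²=4/63 [(3 1 4; 0 0 0)], sign=+1
Σ_t [0,0]: t=0:+1/720 = 1/720
(3j)²=1/36 [(3 1 4; 3 0 -3)], sign=-1
⇒ 4πI² = 1/3
I = (-1)√(1/3/(4π)) = -0.16286750

-0.162868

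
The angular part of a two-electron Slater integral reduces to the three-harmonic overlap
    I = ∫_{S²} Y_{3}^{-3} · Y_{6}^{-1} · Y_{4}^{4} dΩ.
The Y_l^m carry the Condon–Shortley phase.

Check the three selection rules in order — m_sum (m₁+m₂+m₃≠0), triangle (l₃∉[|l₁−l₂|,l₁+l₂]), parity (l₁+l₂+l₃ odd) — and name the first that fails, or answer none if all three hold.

parity

azimuthal sum: -3 − 1 + 4 = 0  ✓
3 ≤ 4 ≤ 9 (triangle on l)  ✓
L = 3 + 6 + 4 = 13 (odd)  ✗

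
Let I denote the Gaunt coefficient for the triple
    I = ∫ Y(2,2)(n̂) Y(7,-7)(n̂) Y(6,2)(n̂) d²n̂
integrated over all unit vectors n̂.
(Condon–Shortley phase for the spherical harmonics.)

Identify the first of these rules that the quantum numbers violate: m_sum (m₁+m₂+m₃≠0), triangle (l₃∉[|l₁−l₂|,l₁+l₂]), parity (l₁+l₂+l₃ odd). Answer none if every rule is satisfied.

m_sum

m₁+m₂+m₃ = 2 − 7 + 2 = -3  ✗
triangle: |2−7|=5 ≤ l₃=6 ≤ 2+7=9
parity: l₁+l₂+l₃ = 15 is odd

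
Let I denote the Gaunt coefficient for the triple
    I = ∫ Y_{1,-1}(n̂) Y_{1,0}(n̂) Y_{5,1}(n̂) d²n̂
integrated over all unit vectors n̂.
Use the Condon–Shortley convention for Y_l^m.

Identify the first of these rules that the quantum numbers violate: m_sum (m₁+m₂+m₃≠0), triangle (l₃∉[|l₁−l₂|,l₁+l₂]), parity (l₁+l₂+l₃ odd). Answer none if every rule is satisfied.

m₁+m₂+m₃ = -1 + 0 + 1 = 0  ✓
triangle: |1−1|=0 ≤ l₃=5 ≤ 1+1=2  ✗
parity: l₁+l₂+l₃ = 7 is odd

triangle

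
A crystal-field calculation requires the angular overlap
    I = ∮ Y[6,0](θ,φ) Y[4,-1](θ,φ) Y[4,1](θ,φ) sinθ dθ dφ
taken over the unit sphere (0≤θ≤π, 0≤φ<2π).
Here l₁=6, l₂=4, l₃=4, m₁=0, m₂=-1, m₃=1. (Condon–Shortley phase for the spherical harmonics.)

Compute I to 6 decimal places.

Checks pass: Σm=0; 14 even; l₃=4∈[2,10].
(2·6+1)(2·4+1)(2·4+1) = 1053
Δ: 6! 6! 2! / 15! → 1/1261260
sum: t=2:+1/4608 t=3:−1/1296 t=4:+1/4608 = -7/20736
3j²(6 4 4; 0 0 0) = Δ·Π!·Σ² = 20/1287  (sign -1)
sum: t=1:−1/28800 t=2:+1/2304 t=3:−1/2592 = 7/518400
3j²(6 4 4; 0 -1 1) = Δ·Π!·Σ² = 1/25740  (sign -1)
combine: 4πI² = 1053·20/1287·1/25740 = 1/1573
take √, sign +1: I = 0.00711264

0.007113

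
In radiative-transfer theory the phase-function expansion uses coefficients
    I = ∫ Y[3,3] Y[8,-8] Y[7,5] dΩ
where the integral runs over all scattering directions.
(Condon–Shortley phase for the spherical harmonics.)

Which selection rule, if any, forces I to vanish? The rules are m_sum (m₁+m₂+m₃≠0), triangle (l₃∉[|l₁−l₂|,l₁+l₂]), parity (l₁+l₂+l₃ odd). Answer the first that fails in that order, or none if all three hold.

none

azimuthal sum: 3 − 8 + 5 = 0  ✓
5 ≤ 7 ≤ 11 (triangle on l)  ✓
L = 3 + 8 + 7 = 18 (even)  ✓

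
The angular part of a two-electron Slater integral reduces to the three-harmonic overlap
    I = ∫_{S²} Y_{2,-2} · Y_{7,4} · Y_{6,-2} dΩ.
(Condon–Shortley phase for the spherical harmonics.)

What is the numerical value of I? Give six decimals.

0.000000

L=15 odd ⇒ parity kills the (l;000) factor ⇒ I = 0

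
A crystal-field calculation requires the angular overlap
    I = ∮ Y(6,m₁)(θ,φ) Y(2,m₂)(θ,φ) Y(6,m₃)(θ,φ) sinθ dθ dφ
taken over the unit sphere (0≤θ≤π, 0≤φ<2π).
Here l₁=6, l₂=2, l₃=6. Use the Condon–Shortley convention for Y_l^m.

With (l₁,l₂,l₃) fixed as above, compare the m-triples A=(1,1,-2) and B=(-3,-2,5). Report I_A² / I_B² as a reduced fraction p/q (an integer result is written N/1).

Same 6,2,6: normalisation and zero-m 3j drop out of the ratio.
A: Δ: 2! 10! 2! / 15! → 1/90090; sum: t=1:−1/34560 t=2:+1/60480 = -1/80640; 3j²(6 2 6; 1 1 -2) = Δ·Π!·Σ² = 6/1001  (sign -1)
B: Δ: 2! 10! 2! / 15! → 1/90090; sum: t=0:+1/1451520 = 1/1451520; 3j²(6 2 6; -3 -2 5) = Δ·Π!·Σ² = 1/91  (sign -1)
I_A²/I_B² = (6/1001)/(1/91) = 6/11

6/11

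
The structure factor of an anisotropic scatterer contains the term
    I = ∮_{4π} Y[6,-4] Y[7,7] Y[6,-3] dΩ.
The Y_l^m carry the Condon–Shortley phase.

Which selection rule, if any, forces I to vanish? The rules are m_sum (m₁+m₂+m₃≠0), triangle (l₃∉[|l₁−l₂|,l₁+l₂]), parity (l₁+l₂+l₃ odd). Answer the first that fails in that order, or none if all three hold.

azimuthal sum: -4 + 7 − 3 = 0  ✓
1 ≤ 6 ≤ 13 (triangle on l)  ✓
L = 6 + 7 + 6 = 19 (odd)  ✗

parity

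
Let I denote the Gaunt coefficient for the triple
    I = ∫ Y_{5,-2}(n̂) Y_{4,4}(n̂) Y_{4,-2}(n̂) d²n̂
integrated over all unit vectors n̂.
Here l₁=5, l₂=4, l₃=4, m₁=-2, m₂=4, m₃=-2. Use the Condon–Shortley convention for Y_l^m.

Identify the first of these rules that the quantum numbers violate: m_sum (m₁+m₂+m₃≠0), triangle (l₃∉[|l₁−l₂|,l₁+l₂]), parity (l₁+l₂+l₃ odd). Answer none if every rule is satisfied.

parity

azimuthal sum: -2 + 4 − 2 = 0  ✓
1 ≤ 4 ≤ 9 (triangle on l)  ✓
L = 5 + 4 + 4 = 13 (odd)  ✗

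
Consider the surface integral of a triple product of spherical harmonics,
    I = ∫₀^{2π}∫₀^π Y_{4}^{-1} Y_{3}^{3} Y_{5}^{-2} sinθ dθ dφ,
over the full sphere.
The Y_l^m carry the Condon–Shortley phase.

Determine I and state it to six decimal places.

Rules hold: Σm=0, L=12 even, 1≤5≤7.
N = 9·7·11 = 693
Δ = 2!·6!·4!/13! = 1/180180
Racah Σ t=0..2: t=0:+1/576 t=1:−1/144 t=2:+1/576 = -1/288
⇒ 3j(4 3 5; 0 0 0)² = 20/1001, sgn +1
Racah Σ t=2..2: t=2:+1/1728 = 1/1728
⇒ 3j(4 3 5; -1 3 -2)² = 25/858, sgn -1
4πI² = N·(3j₀)²·(3jₘ)² = 750/1859
I = -1·√(0.403443/4π) = -0.17917854

-0.179179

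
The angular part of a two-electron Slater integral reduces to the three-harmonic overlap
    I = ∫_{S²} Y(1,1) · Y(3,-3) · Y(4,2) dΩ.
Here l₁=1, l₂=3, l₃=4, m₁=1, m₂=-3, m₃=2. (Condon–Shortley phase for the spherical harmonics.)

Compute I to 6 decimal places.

Checks pass: Σm=0; 8 even; l₃=4∈[2,4].
(2·1+1)(2·3+1)(2·4+1) = 189
Δ: 0! 2! 6! / 9! → 1/252
sum: t=0:+1/36 = 1/36
3j²(1 3 4; 0 0 0) = Δ·Π!·Σ² = 4/63  (sign +1)
sum: t=0:+1/1440 = 1/1440
3j²(1 3 4; 1 -3 2) = Δ·Π!·Σ² = 1/252  (sign +1)
combine: 4πI² = 189·4/63·1/252 = 1/21
take √, sign +1: I = 0.06155813

0.061558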